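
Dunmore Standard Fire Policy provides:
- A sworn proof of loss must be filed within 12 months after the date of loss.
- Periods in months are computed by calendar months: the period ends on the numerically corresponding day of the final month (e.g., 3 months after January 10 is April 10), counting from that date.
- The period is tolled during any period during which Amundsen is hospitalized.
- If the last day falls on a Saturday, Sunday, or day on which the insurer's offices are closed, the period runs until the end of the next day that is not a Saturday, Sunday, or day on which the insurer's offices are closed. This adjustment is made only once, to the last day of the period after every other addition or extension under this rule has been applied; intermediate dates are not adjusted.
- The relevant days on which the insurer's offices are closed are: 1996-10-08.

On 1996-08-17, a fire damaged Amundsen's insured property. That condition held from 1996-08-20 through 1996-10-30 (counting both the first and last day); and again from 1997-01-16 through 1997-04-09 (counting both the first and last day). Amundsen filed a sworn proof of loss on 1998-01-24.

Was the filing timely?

No

12 months after 1996-08-17 is August 17, 1997.
From August 20, 1996 through October 30, 1996 inclusive is 72 days; tolling adds 72 days: August 17, 1997 + 72 days = October 28, 1997.
From January 16, 1997 through April 9, 1997 inclusive is 84 days; tolling adds 84 days: October 28, 1997 + 84 days = January 20, 1998.
January 20, 1998 is a Tuesday and not a day on which the insurer's offices are closed, so no extension applies.
The deadline is January 20, 1998; the filing on January 24, 1998 is after that date.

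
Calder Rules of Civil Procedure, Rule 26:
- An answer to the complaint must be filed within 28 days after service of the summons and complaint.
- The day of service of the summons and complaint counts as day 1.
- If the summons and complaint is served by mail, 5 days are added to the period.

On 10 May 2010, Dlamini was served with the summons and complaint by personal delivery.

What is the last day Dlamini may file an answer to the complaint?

Counting 10 May 2010 as day 1, day 28 is June 6, 2010.
Service was not by mail, so no mail extension applies.

June 6, 2010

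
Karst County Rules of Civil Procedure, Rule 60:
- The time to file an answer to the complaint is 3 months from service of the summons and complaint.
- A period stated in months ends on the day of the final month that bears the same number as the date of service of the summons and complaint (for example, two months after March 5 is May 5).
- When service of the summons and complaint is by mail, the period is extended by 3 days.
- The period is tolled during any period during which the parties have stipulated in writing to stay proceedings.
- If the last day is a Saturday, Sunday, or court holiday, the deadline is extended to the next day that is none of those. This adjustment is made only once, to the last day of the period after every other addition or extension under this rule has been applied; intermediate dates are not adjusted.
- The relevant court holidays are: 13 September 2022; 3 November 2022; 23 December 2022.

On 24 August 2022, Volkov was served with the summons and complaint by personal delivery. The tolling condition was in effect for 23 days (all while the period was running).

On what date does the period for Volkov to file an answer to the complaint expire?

3 months after 24 August 2022 is November 24, 2022.
Service was not by mail, so no mail extension applies.
Tolling adds 23 days: November 24, 2022 + 23 days = December 17, 2022.
December 17, 2022 is Saturday; December 18, 2022 is Sunday. The next qualifying day is December 19, 2022.

December 19, 2022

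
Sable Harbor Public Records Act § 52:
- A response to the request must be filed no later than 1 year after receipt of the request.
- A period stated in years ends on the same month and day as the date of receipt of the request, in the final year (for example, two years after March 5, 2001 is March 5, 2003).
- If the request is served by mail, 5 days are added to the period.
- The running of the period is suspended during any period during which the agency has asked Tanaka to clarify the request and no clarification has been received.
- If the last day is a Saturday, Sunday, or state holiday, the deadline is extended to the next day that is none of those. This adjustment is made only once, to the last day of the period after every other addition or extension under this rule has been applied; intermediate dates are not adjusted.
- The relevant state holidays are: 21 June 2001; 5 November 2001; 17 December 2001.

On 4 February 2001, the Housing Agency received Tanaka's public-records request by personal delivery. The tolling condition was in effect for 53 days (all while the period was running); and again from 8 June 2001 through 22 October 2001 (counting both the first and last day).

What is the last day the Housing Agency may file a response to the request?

1 year after 4 February 2001 is February 4, 2002.
Service was not by mail, so no mail extension applies.
Tolling adds 53 days: February 4, 2002 + 53 days = March 29, 2002.
From June 8, 2001 through October 22, 2001 inclusive is 137 days; tolling adds 137 days: March 29, 2002 + 137 days = August 13, 2002.
August 13, 2002 is a Tuesday and not a state holiday, so no extension applies.

August 13, 2002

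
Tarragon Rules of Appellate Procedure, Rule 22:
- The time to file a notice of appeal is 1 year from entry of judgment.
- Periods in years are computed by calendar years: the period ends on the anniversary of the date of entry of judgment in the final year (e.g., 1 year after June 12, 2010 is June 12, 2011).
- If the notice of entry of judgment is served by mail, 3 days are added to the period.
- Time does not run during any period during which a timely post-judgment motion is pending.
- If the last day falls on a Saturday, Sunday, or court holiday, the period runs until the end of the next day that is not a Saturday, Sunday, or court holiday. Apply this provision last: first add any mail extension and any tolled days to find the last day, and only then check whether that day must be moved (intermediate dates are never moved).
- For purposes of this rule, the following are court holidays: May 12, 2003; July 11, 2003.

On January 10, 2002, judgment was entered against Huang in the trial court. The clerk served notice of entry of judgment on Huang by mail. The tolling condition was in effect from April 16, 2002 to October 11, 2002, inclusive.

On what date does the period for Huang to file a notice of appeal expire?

1 year after January 10, 2002 is January 10, 2003.
Service was by mail, adding 3 days: January 10, 2003 + 3 days = January 13, 2003.
From April 16, 2002 through October 11, 2002 inclusive is 179 days; tolling adds 179 days: January 13, 2003 + 179 days = July 11, 2003.
July 11, 2003 is a listed holiday; July 12, 2003 is Saturday; July 13, 2003 is Sunday. The next qualifying day is July 14, 2003.

July 14, 2003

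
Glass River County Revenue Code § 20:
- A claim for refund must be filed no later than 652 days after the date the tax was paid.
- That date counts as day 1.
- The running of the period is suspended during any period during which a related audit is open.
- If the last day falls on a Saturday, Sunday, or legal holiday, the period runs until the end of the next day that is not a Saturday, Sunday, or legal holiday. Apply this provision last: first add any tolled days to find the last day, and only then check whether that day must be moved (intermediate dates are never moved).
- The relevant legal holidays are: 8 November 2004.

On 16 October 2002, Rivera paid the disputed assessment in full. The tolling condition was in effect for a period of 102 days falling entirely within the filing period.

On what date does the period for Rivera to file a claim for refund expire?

Counting 16 October 2002 as day 1, day 652 is July 28, 2004.
Tolling adds 102 days: July 28, 2004 + 102 days = November 7, 2004.
November 7, 2004 is Sunday; November 8, 2004 is a listed holiday. The next qualifying day is November 9, 2004.

November 9, 2004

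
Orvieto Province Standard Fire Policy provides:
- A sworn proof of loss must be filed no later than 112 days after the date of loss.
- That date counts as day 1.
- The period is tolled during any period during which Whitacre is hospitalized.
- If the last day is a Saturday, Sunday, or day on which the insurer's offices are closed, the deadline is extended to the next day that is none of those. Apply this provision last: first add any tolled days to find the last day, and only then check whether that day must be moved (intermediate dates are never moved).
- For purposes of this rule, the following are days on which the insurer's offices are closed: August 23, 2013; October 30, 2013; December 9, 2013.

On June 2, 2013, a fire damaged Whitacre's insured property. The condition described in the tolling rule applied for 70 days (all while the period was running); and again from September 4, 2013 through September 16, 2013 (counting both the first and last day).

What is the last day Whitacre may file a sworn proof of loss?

December 13, 2013

Counting June 2, 2013 as day 1, day 112 is September 21, 2013.
Tolling adds 70 days: September 21, 2013 + 70 days = November 30, 2013.
From September 4, 2013 through September 16, 2013 inclusive is 13 days; tolling adds 13 days: November 30, 2013 + 13 days = December 13, 2013.
December 13, 2013 is a Friday and not a day on which the insurer's offices are closed, so no extension applies.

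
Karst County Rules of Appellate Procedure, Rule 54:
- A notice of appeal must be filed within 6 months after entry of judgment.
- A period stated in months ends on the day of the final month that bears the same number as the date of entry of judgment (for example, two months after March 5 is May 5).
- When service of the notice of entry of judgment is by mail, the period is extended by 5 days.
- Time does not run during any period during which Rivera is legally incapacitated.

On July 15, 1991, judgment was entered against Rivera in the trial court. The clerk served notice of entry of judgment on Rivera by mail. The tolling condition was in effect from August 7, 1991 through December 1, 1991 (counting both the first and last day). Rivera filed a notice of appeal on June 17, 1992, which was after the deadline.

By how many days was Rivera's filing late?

6 months after July 15, 1991 is January 15, 1992.
Service was by mail, adding 5 days: January 15, 1992 + 5 days = January 20, 1992.
From August 7, 1991 through December 1, 1991 inclusive is 117 days; tolling adds 117 days: January 20, 1992 + 117 days = May 16, 1992.
The deadline is May 16, 1992; from May 16, 1992 to June 17, 1992 is 32 days.

32 days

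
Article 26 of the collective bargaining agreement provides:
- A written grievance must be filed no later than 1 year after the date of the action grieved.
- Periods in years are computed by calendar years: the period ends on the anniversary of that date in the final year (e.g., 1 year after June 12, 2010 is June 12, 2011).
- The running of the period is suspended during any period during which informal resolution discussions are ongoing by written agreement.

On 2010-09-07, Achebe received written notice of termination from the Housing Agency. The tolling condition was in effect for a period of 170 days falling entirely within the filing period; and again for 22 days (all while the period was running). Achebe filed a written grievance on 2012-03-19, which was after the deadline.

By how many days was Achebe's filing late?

1 year after 2010-09-07 is September 7, 2011.
Tolling adds 170 days: September 7, 2011 + 170 days = February 24, 2012.
Tolling adds 22 days: February 24, 2012 + 22 days = March 17, 2012.
The deadline is March 17, 2012; from March 17, 2012 to March 19, 2012 is 2 days.

2 days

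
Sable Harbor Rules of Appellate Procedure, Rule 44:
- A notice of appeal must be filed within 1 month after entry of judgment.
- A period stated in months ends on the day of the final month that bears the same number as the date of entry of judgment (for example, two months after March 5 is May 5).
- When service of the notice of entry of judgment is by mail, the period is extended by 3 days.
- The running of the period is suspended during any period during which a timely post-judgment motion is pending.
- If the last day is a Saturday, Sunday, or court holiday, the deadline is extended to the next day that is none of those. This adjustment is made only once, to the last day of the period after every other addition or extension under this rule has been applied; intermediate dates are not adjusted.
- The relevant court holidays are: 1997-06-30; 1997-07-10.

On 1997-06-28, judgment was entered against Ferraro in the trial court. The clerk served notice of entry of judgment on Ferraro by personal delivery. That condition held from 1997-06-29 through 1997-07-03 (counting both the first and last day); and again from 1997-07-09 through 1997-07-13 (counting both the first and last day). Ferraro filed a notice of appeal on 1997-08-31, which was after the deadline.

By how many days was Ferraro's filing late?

1 month after 1997-06-28 is July 28, 1997.
Service was not by mail, so no mail extension applies.
From June 29, 1997 through July 3, 1997 inclusive is 5 days; tolling adds 5 days: July 28, 1997 + 5 days = August 2, 1997.
From July 9, 1997 through July 13, 1997 inclusive is 5 days; tolling adds 5 days: August 2, 1997 + 5 days = August 7, 1997.
August 7, 1997 is a Thursday and not a court holiday, so no extension applies.
The deadline is August 7, 1997; from August 7, 1997 to August 31, 1997 is 24 days.

24 days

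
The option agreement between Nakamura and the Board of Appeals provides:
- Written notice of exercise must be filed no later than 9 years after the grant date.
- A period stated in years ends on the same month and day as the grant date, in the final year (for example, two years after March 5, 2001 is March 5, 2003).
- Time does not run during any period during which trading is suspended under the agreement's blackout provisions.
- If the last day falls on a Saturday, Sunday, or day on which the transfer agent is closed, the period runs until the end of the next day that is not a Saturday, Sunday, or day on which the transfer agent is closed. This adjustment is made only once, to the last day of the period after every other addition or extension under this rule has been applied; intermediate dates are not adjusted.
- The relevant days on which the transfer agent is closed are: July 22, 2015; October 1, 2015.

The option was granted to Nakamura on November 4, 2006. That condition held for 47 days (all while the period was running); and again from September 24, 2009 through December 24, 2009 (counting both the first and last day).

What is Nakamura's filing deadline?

9 years after November 4, 2006 is November 4, 2015.
Tolling adds 47 days: November 4, 2015 + 47 days = December 21, 2015.
From September 24, 2009 through December 24, 2009 inclusive is 92 days; tolling adds 92 days: December 21, 2015 + 92 days = March 22, 2016.
March 22, 2016 is a Tuesday and not a day on which the transfer agent is closed, so no extension applies.

March 22, 2016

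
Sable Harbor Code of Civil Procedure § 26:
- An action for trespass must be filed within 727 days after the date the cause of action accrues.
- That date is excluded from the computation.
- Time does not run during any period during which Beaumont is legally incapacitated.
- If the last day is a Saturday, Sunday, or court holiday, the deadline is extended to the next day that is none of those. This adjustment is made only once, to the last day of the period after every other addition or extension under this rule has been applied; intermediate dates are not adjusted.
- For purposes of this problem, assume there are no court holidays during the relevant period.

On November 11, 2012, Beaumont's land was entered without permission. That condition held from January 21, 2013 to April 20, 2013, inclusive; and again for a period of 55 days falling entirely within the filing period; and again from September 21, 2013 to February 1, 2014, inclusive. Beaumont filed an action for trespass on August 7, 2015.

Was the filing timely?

727 days after November 11, 2012 is November 8, 2014.
From January 21, 2013 through April 20, 2013 inclusive is 90 days; tolling adds 90 days: November 8, 2014 + 90 days = February 6, 2015.
Tolling adds 55 days: February 6, 2015 + 55 days = April 2, 2015.
From September 21, 2013 through February 1, 2014 inclusive is 134 days; tolling adds 134 days: April 2, 2015 + 134 days = August 14, 2015.
August 14, 2015 is a Friday and not a court holiday, so no extension applies.
The deadline is August 14, 2015; the filing on August 7, 2015 is on or before that date.

Yes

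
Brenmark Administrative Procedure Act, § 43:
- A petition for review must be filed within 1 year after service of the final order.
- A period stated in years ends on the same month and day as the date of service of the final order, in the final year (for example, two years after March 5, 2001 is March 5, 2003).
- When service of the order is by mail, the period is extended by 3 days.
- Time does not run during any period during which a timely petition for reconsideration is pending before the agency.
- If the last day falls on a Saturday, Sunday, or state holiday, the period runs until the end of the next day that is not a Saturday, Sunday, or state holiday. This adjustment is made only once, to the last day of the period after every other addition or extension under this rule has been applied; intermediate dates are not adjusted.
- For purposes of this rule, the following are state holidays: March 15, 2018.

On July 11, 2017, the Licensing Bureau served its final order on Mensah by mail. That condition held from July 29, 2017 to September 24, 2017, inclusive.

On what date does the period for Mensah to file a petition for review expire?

1 year after July 11, 2017 is July 11, 2018.
Service was by mail, adding 3 days: July 11, 2018 + 3 days = July 14, 2018.
From July 29, 2017 through September 24, 2017 inclusive is 58 days; tolling adds 58 days: July 14, 2018 + 58 days = September 10, 2018.
September 10, 2018 is a Monday and not a state holiday, so no extension applies.

September 10, 2018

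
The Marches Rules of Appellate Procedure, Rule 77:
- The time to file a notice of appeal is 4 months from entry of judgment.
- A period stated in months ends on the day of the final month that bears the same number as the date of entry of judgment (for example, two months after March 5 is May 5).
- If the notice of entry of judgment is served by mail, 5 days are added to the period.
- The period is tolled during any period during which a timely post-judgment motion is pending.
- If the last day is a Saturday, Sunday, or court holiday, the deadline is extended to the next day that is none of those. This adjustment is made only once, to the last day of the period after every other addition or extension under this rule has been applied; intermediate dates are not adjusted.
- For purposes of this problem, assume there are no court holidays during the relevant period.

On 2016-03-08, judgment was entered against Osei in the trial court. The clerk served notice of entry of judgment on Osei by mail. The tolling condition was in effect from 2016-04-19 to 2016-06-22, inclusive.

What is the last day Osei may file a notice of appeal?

September 16, 2016

4 months after 2016-03-08 is July 8, 2016.
Service was by mail, adding 5 days: July 8, 2016 + 5 days = July 13, 2016.
From April 19, 2016 through June 22, 2016 inclusive is 65 days; tolling adds 65 days: July 13, 2016 + 65 days = September 16, 2016.
September 16, 2016 is a Friday and not a court holiday, so no extension applies.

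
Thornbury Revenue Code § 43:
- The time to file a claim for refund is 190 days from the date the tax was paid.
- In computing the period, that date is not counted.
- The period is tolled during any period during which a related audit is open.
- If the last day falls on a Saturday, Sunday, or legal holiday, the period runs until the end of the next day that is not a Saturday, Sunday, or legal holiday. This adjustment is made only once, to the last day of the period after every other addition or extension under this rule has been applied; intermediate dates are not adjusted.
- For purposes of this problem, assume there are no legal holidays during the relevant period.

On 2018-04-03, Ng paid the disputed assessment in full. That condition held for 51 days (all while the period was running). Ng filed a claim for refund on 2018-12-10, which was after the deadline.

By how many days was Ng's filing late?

190 days after 2018-04-03 is October 10, 2018.
Tolling adds 51 days: October 10, 2018 + 51 days = November 30, 2018.
November 30, 2018 is a Friday and not a legal holiday, so no extension applies.
The deadline is November 30, 2018; from November 30, 2018 to December 10, 2018 is 10 days.

10 days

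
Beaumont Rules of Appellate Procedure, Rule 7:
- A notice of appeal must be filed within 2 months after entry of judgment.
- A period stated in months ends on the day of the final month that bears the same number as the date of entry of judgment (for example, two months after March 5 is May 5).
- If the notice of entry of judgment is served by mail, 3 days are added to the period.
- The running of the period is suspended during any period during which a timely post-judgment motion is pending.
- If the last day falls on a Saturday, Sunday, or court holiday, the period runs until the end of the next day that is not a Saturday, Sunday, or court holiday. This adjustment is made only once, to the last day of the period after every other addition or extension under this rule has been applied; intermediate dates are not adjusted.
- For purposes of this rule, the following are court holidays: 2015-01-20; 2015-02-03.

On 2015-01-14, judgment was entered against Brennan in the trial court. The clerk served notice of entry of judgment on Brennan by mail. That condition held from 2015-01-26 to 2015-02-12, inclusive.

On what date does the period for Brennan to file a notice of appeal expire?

April 6, 2015

2 months after 2015-01-14 is March 14, 2015.
Service was by mail, adding 3 days: March 14, 2015 + 3 days = March 17, 2015.
From January 26, 2015 through February 12, 2015 inclusive is 18 days; tolling adds 18 days: March 17, 2015 + 18 days = April 4, 2015.
April 4, 2015 is Saturday; April 5, 2015 is Sunday. The next qualifying day is April 6, 2015.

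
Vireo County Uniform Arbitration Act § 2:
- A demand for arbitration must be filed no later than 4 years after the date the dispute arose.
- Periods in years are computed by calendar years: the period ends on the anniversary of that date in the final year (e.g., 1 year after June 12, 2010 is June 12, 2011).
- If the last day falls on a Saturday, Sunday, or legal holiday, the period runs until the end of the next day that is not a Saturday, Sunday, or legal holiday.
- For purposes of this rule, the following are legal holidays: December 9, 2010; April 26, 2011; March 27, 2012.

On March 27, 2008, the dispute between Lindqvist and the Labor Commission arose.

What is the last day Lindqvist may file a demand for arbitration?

4 years after March 27, 2008 is March 27, 2012.
March 27, 2012 is a listed holiday. The next qualifying day is March 28, 2012.

March 28, 2012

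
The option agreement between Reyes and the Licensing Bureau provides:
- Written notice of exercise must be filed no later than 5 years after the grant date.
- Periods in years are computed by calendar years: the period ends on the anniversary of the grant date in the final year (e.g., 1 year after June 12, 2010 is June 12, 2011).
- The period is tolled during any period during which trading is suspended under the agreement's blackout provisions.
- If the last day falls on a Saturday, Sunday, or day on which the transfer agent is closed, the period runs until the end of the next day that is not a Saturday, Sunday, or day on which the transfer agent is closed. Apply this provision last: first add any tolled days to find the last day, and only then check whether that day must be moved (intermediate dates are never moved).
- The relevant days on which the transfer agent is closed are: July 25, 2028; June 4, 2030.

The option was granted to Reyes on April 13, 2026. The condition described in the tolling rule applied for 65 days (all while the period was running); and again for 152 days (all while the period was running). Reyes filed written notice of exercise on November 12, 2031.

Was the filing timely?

Yes

5 years after April 13, 2026 is April 13, 2031.
Tolling adds 65 days: April 13, 2031 + 65 days = June 17, 2031.
Tolling adds 152 days: June 17, 2031 + 152 days = November 16, 2031.
November 16, 2031 is Sunday. The next qualifying day is November 17, 2031.
The deadline is November 17, 2031; the filing on November 12, 2031 is on or before that date.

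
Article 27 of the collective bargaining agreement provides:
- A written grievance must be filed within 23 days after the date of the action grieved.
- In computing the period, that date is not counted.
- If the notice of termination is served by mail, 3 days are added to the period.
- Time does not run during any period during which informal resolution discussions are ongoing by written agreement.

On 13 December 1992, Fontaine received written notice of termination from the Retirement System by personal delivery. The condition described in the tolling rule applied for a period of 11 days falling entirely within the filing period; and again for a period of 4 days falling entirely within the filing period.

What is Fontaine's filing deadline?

January 20, 1993

23 days after 13 December 1992 is January 5, 1993.
Service was not by mail, so no mail extension applies.
Tolling adds 11 days: January 5, 1993 + 11 days = January 16, 1993.
Tolling adds 4 days: January 16, 1993 + 4 days = January 20, 1993.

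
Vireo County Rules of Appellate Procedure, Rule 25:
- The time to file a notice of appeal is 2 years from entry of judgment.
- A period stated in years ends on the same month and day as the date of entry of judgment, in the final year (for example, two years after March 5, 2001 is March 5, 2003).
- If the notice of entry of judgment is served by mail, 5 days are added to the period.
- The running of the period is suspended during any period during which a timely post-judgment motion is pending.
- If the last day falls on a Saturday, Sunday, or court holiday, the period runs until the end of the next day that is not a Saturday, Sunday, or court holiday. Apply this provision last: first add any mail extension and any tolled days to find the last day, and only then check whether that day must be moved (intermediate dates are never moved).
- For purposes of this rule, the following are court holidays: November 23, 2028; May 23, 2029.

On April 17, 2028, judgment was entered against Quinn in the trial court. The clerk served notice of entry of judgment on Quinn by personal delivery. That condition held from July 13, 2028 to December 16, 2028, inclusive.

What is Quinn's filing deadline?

2 years after April 17, 2028 is April 17, 2030.
Service was not by mail, so no mail extension applies.
From July 13, 2028 through December 16, 2028 inclusive is 157 days; tolling adds 157 days: April 17, 2030 + 157 days = September 21, 2030.
September 21, 2030 is Saturday; September 22, 2030 is Sunday. The next qualifying day is September 23, 2030.

September 23, 2030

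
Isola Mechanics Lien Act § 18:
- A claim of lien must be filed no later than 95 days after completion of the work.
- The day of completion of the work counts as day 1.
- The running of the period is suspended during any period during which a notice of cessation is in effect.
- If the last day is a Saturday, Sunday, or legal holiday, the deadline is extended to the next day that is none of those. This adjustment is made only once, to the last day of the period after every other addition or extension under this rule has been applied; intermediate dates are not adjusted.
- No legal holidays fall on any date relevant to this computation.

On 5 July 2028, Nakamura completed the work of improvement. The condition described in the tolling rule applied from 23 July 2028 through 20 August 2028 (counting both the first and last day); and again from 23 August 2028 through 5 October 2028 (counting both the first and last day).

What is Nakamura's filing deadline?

December 19, 2028

Counting 5 July 2028 as day 1, day 95 is October 7, 2028.
From July 23, 2028 through August 20, 2028 inclusive is 29 days; tolling adds 29 days: October 7, 2028 + 29 days = November 5, 2028.
From August 23, 2028 through October 5, 2028 inclusive is 44 days; tolling adds 44 days: November 5, 2028 + 44 days = December 19, 2028.
December 19, 2028 is a Tuesday and not a legal holiday, so no extension applies.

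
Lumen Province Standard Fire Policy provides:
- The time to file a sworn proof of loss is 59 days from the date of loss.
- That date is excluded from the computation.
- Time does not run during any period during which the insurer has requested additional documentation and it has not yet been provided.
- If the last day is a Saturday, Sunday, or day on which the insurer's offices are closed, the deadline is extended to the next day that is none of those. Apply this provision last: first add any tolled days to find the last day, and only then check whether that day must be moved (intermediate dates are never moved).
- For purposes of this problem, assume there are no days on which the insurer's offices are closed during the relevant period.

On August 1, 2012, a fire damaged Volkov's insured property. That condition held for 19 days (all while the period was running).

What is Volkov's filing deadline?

October 18, 2012

59 days after August 1, 2012 is September 29, 2012.
Tolling adds 19 days: September 29, 2012 + 19 days = October 18, 2012.
October 18, 2012 is a Thursday and not a day on which the insurer's offices are closed, so no extension applies.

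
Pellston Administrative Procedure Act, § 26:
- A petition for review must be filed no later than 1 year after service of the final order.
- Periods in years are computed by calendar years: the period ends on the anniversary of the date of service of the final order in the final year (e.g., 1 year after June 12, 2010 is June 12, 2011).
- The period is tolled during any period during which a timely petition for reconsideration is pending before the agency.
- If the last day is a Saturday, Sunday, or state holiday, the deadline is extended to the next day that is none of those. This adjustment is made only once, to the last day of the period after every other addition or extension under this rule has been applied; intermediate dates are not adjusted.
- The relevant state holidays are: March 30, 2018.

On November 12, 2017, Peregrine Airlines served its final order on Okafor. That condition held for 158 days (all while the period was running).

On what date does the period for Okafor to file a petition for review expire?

1 year after November 12, 2017 is November 12, 2018.
Tolling adds 158 days: November 12, 2018 + 158 days = April 19, 2019.
April 19, 2019 is a Friday and not a state holiday, so no extension applies.

April 19, 2019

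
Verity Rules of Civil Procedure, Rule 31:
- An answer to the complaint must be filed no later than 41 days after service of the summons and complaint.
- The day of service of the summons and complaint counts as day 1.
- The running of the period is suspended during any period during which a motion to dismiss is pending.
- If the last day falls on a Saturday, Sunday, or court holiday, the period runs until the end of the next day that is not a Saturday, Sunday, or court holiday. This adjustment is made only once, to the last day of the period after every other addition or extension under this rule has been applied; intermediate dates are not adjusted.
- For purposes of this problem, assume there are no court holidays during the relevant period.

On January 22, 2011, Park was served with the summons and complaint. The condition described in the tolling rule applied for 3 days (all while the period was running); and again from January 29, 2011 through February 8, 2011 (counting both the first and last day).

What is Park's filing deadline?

March 17, 2011

Counting January 22, 2011 as day 1, day 41 is March 3, 2011.
Tolling adds 3 days: March 3, 2011 + 3 days = March 6, 2011.
From January 29, 2011 through February 8, 2011 inclusive is 11 days; tolling adds 11 days: March 6, 2011 + 11 days = March 17, 2011.
March 17, 2011 is a Thursday and not a court holiday, so no extension applies.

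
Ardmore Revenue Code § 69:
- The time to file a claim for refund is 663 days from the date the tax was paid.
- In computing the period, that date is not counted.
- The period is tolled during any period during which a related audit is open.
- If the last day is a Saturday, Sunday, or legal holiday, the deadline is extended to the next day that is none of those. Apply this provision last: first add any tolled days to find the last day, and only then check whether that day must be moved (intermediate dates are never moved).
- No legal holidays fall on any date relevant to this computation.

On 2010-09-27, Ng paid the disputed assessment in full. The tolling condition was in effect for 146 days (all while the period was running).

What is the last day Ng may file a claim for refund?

December 14, 2012

663 days after 2010-09-27 is July 21, 2012.
Tolling adds 146 days: July 21, 2012 + 146 days = December 14, 2012.
December 14, 2012 is a Friday and not a legal holiday, so no extension applies.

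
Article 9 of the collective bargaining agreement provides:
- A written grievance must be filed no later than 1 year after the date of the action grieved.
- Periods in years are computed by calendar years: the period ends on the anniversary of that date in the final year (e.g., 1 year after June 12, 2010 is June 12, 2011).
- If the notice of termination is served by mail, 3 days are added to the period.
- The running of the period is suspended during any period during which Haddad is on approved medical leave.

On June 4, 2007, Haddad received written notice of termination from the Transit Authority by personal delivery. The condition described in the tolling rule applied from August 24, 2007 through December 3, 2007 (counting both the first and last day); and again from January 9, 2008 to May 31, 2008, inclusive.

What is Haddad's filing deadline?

1 year after June 4, 2007 is June 4, 2008.
Service was not by mail, so no mail extension applies.
From August 24, 2007 through December 3, 2007 inclusive is 102 days; tolling adds 102 days: June 4, 2008 + 102 days = September 14, 2008.
From January 9, 2008 through May 31, 2008 inclusive is 144 days; tolling adds 144 days: September 14, 2008 + 144 days = February 5, 2009.

February 5, 2009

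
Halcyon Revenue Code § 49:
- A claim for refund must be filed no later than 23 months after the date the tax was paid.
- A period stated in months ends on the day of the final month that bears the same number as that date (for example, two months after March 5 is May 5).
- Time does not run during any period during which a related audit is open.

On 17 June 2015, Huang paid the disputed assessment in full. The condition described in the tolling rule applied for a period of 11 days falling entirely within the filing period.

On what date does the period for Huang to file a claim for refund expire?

23 months after 17 June 2015 is May 17, 2017.
Tolling adds 11 days: May 17, 2017 + 11 days = May 28, 2017.

May 28, 2017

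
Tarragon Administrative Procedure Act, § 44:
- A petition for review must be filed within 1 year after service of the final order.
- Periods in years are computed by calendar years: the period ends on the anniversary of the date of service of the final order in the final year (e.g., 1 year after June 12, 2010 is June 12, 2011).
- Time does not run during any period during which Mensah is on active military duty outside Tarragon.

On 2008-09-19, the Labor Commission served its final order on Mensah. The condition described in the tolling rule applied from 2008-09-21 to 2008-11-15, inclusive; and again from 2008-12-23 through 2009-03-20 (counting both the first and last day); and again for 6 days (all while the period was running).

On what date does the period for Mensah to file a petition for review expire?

February 16, 2010

1 year after 2008-09-19 is September 19, 2009.
From September 21, 2008 through November 15, 2008 inclusive is 56 days; tolling adds 56 days: September 19, 2009 + 56 days = November 14, 2009.
From December 23, 2008 through March 20, 2009 inclusive is 88 days; tolling adds 88 days: November 14, 2009 + 88 days = February 10, 2010.
Tolling adds 6 days: February 10, 2010 + 6 days = February 16, 2010.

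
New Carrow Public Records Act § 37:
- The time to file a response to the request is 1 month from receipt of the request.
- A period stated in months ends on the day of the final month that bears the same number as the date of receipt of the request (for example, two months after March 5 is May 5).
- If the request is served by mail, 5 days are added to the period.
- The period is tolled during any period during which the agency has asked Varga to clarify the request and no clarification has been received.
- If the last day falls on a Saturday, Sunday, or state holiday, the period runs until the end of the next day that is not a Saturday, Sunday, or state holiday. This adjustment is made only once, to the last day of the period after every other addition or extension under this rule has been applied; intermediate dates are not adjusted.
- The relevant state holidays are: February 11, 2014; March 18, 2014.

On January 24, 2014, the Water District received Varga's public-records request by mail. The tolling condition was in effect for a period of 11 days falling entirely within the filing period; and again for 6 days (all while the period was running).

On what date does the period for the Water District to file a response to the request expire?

1 month after January 24, 2014 is February 24, 2014.
Service was by mail, adding 5 days: February 24, 2014 + 5 days = March 1, 2014.
Tolling adds 11 days: March 1, 2014 + 11 days = March 12, 2014.
Tolling adds 6 days: March 12, 2014 + 6 days = March 18, 2014.
March 18, 2014 is a listed holiday. The next qualifying day is March 19, 2014.

March 19, 2014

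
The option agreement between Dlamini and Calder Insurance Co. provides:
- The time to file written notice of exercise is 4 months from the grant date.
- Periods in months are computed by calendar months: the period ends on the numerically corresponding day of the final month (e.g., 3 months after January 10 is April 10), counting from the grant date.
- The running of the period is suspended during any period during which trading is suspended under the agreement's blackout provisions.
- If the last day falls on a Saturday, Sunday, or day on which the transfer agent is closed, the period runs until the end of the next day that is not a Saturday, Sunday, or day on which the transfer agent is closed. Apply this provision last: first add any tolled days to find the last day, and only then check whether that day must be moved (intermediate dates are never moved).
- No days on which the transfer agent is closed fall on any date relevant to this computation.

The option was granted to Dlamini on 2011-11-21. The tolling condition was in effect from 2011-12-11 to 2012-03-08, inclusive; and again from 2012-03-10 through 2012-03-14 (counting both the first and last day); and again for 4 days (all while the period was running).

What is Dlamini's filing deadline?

4 months after 2011-11-21 is March 21, 2012.
From December 11, 2011 through March 8, 2012 inclusive is 89 days; tolling adds 89 days: March 21, 2012 + 89 days = June 18, 2012.
From March 10, 2012 through March 14, 2012 inclusive is 5 days; tolling adds 5 days: June 18, 2012 + 5 days = June 23, 2012.
Tolling adds 4 days: June 23, 2012 + 4 days = June 27, 2012.
June 27, 2012 is a Wednesday and not a day on which the transfer agent is closed, so no extension applies.

June 27, 2012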